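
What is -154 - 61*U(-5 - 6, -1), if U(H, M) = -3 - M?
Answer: -32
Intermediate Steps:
-154 - 61*U(-5 - 6, -1) = -154 - 61*(-3 - 1*(-1)) = -154 - 61*(-3 + 1) = -154 - 61*(-2) = -154 + 122 = -32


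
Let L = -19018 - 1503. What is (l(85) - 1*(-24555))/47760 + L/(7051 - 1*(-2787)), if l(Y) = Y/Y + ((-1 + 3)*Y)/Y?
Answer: -61540113/39155240 ≈ -1.5717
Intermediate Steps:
l(Y) = 3 (l(Y) = 1 + (2*Y)/Y = 1 + 2 = 3)
L = -20521
(l(85) - 1*(-24555))/47760 + L/(7051 - 1*(-2787)) = (3 - 1*(-24555))/47760 - 20521/(7051 - 1*(-2787)) = (3 + 24555)*(1/47760) - 20521/(7051 + 2787) = 24558*(1/47760) - 20521/9838 = 4093/7960 - 20521*1/9838 = 4093/7960 - 20521/9838 = -61540113/39155240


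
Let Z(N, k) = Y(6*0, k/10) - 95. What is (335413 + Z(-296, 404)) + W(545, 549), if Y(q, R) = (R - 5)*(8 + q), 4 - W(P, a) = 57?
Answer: 1677741/5 ≈ 3.3555e+5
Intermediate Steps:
W(P, a) = -53 (W(P, a) = 4 - 1*57 = 4 - 57 = -53)
Y(q, R) = (-5 + R)*(8 + q)
Z(N, k) = -135 + 4*k/5 (Z(N, k) = (-40 - 30*0 + 8*(k/10) + (k/10)*(6*0)) - 95 = (-40 - 5*0 + 8*(k*(1/10)) + (k*(1/10))*0) - 95 = (-40 + 0 + 8*(k/10) + (k/10)*0) - 95 = (-40 + 0 + 4*k/5 + 0) - 95 = (-40 + 4*k/5) - 95 = -135 + 4*k/5)
(335413 + Z(-296, 404)) + W(545, 549) = (335413 + (-135 + (4/5)*404)) - 53 = (335413 + (-135 + 1616/5)) - 53 = (335413 + 941/5) - 53 = 1678006/5 - 53 = 1677741/5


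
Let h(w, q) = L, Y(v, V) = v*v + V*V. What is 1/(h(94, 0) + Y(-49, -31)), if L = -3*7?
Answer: 1/3341 ≈ 0.00029931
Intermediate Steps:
Y(v, V) = V² + v² (Y(v, V) = v² + V² = V² + v²)
L = -21
h(w, q) = -21
1/(h(94, 0) + Y(-49, -31)) = 1/(-21 + ((-31)² + (-49)²)) = 1/(-21 + (961 + 2401)) = 1/(-21 + 3362) = 1/3341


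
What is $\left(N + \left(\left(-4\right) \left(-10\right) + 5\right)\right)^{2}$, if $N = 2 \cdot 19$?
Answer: $6889$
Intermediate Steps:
$N = 38$
$\left(N + \left(\left(-4\right) \left(-10\right) + 5\right)\right)^{2} = \left(38 + \left(\left(-4\right) \left(-10\right) + 5\right)\right)^{2} = \left(38 + \left(40 + 5\right)\right)^{2} = \left(38 + 45\right)^{2} = 83^{2} = 6889$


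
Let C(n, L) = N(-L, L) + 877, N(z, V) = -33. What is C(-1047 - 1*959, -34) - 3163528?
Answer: -3162684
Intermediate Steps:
C(n, L) = 844 (C(n, L) = -33 + 877 = 844)
C(-1047 - 1*959, -34) - 3163528 = 844 - 3163528 = -3162684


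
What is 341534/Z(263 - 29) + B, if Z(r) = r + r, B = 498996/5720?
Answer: 5257463/6435 ≈ 817.01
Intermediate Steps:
B = 124749/1430 (B = 498996*(1/5720) = 124749/1430 ≈ 87.237)
Z(r) = 2*r
341534/Z(263 - 29) + B = 341534/((2*(263 - 29))) + 124749/1430 = 341534/((2*234)) + 124749/1430 = 341534/468 + 124749/1430 = 341534*(1/468) + 124749/1430 = 170767/234 + 124749/1430 = 5257463/6435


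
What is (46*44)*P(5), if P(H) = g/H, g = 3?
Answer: 6072/5 ≈ 1214.4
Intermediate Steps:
P(H) = 3/H
(46*44)*P(5) = (46*44)*(3/5) = 2024*(3*(⅕)) = 2024*(⅗) = 6072/5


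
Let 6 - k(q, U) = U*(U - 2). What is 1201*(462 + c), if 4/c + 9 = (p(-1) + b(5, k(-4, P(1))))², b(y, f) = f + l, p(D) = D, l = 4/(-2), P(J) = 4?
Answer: 2220649/4 ≈ 5.5516e+5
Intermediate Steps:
l = -2 (l = 4*(-½) = -2)
k(q, U) = 6 - U*(-2 + U) (k(q, U) = 6 - U*(U - 2) = 6 - U*(-2 + U))
b(y, f) = -2 + f (b(y, f) = f - 2 = -2 + f)
c = ¼ (c = 4/(-9 + (-1 + (-2 + (6 - 1*4² + 2*4)))²) = 4/(-9 + (-1 + (-2 + (6 - 1*16 + 8)))²) = 4/(-9 + (-1 + (-2 + (6 - 16 + 8)))²) = 4/(-9 + (-1 + (-2 - 2))²) = 4/(-9 + (-1 - 4)²) = 4/(-9 + (-5)²) = 4/(-9 + 25) = 4/16 = 4*(1/16) = ¼ ≈ 0.25000)
1201*(462 + c) = 1201*(462 + ¼) = 1201*(1849/4) = 2220649/4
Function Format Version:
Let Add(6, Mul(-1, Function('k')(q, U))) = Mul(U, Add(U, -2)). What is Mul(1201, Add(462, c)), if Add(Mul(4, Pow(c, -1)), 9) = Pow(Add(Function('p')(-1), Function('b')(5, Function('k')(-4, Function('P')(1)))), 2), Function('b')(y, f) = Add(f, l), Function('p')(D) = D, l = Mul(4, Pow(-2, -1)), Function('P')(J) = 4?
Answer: Rational(2220649, 4) ≈ 5.5516e+5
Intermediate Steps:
l = -2 (l = Mul(4, Rational(-1, 2)) = -2)
Function('k')(q, U) = Add(6, Mul(-1, U, Add(-2, U))) (Function('k')(q, U) = Add(6, Mul(-1, Mul(U, Add(U, -2)))) = Add(6, Mul(-1, Mul(U, Add(-2, U)))) = Add(6, Mul(-1, U, Add(-2, U))))
Function('b')(y, f) = Add(-2, f) (Function('b')(y, f) = Add(f, -2) = Add(-2, f))
c = Rational(1, 4) (c = Mul(4, Pow(Add(-9, Pow(Add(-1, Add(-2, Add(6, Mul(-1, Pow(4, 2)), Mul(2, 4)))), 2)), -1)) = Mul(4, Pow(Add(-9, Pow(Add(-1, Add(-2, Add(6, Mul(-1, 16), 8))), 2)), -1)) = Mul(4, Pow(Add(-9, Pow(Add(-1, Add(-2, Add(6, -16, 8))), 2)), -1)) = Mul(4, Pow(Add(-9, Pow(Add(-1, Add(-2, -2)), 2)), -1)) = Mul(4, Pow(Add(-9, Pow(Add(-1, -4), 2)), -1)) = Mul(4, Pow(Add(-9, Pow(-5, 2)), -1)) = Mul(4, Pow(Add(-9, 25), -1)) = Mul(4, Pow(16, -1)) = Mul(4, Rational(1, 16)) = Rational(1, 4) ≈ 0.25000)
Mul(1201, Add(462, c)) = Mul(1201, Add(462, Rational(1, 4))) = Mul(1201, Rational(1849, 4)) = Rational(2220649, 4)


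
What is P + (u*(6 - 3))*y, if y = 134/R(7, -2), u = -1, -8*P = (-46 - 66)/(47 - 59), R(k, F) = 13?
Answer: -2503/78 ≈ -32.090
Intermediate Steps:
P = -7/6 (P = -(-46 - 66)/(8*(47 - 59)) = -(-14)/(-12) = -(-14)*(-1)/12 = -1/8*28/3 = -7/6 ≈ -1.1667)
y = 134/13 ≈ 10.308
P + (u*(6 - 3))*y = -7/6 - (6 - 3)*(134/13) = -7/6 - 1*3*(134/13) = -7/6 - 3*134/13 = -7/6 - 402/13 = -2503/78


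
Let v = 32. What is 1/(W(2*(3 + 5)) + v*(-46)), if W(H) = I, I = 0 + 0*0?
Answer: -1/1472 ≈ -0.00067935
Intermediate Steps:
I = 0 (I = 0 + 0 = 0)
W(H) = 0
1/(W(2*(3 + 5)) + v*(-46)) = 1/(0 + 32*(-46)) = 1/(0 - 1472) = 1/(-1472) = -1/1472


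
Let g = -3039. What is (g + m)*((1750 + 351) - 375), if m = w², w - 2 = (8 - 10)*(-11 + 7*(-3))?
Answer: 2273142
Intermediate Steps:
w = 66 (w = 2 + (8 - 10)*(-11 + 7*(-3)) = 2 - 2*(-11 - 21) = 2 - 2*(-32) = 2 + 64 = 66)
m = 4356 (m = 66² = 4356)
(g + m)*((1750 + 351) - 375) = (-3039 + 4356)*((1750 + 351) - 375) = 1317*(2101 - 375) = 1317*1726 = 2273142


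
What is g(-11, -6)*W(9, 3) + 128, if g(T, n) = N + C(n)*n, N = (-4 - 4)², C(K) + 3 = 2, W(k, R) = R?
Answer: 338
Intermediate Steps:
C(K) = -1 (C(K) = -3 + 2 = -1)
N = 64 (N = (-8)² = 64)
g(T, n) = 64 - n
g(-11, -6)*W(9, 3) + 128 = (64 - 1*(-6))*3 + 128 = (64 + 6)*3 + 128 = 70*3 + 128 = 210 + 128 = 338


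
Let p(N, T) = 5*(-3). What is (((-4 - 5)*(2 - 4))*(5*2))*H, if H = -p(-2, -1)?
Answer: 2700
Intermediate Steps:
p(N, T) = -15
H = 15 (H = -1*(-15) = 15)
(((-4 - 5)*(2 - 4))*(5*2))*H = (((-4 - 5)*(2 - 4))*(5*2))*15 = (-9*(-2)*10)*15 = (18*10)*15 = 180*15 = 2700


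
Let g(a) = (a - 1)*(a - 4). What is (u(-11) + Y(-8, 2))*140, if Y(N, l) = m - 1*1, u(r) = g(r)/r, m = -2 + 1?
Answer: -28280/11 ≈ -2570.9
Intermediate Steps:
m = -1
g(a) = (-1 + a)*(-4 + a)
u(r) = (4 + r² - 5*r)/r
Y(N, l) = -2 (Y(N, l) = -1 - 1*1 = -1 - 1 = -2)
(u(-11) + Y(-8, 2))*140 = ((-5 - 11 + 4/(-11)) - 2)*140 = ((-5 - 11 + 4*(-1/11)) - 2)*140 = ((-5 - 11 - 4/11) - 2)*140 = (-180/11 - 2)*140 = -202/11*140 = -28280/11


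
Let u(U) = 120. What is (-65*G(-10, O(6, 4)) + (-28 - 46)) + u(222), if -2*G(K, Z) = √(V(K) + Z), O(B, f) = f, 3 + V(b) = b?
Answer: 46 + 195*I/2 ≈ 46.0 + 97.5*I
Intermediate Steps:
V(b) = -3 + b
G(K, Z) = -√(-3 + K + Z)/2 (G(K, Z) = -√((-3 + K) + Z)/2 = -√(-3 + K + Z)/2)
(-65*G(-10, O(6, 4)) + (-28 - 46)) + u(222) = (-(-65)*√(-3 - 10 + 4)/2 + (-28 - 46)) + 120 = (-(-65)*√(-9)/2 - 74) + 120 = (-(-65)*3*I/2 - 74) + 120 = (-(-195)*I/2 - 74) + 120 = (195*I/2 - 74) + 120 = (-74 + 195*I/2) + 120 = 46 + 195*I/2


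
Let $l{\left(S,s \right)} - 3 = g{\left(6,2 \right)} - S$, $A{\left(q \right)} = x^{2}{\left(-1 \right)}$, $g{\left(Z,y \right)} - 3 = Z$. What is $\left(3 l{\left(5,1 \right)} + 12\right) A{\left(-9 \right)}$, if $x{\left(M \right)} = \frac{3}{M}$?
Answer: $297$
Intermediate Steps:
$g{\left(Z,y \right)} = 3 + Z$
$A{\left(q \right)} = 9$ ($A{\left(q \right)} = \left(\frac{3}{-1}\right)^{2} = \left(3 \left(-1\right)\right)^{2} = \left(-3\right)^{2} = 9$)
$l{\left(S,s \right)} = 12 - S$ ($l{\left(S,s \right)} = 3 - \left(-9 + S\right) = 12 - S$)
$\left(3 l{\left(5,1 \right)} + 12\right) A{\left(-9 \right)} = \left(3 \left(12 - 5\right) + 12\right) 9 = \left(3 \cdot 7 + 12\right) 9 = \left(21 + 12\right) 9 = 33 \cdot 9 = 297$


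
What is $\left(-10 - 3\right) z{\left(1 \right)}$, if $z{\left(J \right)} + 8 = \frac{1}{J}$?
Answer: $91$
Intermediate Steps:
$z{\left(J \right)} = -8 + \frac{1}{J}$
$\left(-10 - 3\right) z{\left(1 \right)} = \left(-10 - 3\right) \left(-8 + 1^{-1}\right) = - 13 \left(-8 + 1\right) = \left(-13\right) \left(-7\right) = 91$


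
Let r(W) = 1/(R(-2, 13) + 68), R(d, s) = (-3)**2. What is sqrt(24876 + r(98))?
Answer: sqrt(147489881)/77 ≈ 157.72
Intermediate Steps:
R(d, s) = 9
r(W) = 1/77 (r(W) = 1/(9 + 68) = 1/77)
sqrt(24876 + r(98)) = sqrt(24876 + 1/77) = sqrt(1915453/77) = sqrt(147489881)/77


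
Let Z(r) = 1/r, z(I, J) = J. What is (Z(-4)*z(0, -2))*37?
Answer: 37/2 ≈ 18.500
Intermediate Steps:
(Z(-4)*z(0, -2))*37 = (-2/(-4))*37 = -¼*(-2)*37 = (½)*37 = 37/2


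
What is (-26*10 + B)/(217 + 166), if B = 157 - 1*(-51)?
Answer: -52/383 ≈ -0.13577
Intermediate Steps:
B = 208 (B = 157 + 51 = 208)
(-26*10 + B)/(217 + 166) = (-26*10 + 208)/(217 + 166) = (-260 + 208)/383 = -52*1/383 = -52/383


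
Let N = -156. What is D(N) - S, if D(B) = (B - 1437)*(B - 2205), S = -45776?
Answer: 3806849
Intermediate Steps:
D(B) = (-2205 + B)*(-1437 + B) (D(B) = (-1437 + B)*(-2205 + B) = (-2205 + B)*(-1437 + B))
D(N) - S = (3168585 + (-156)² - 3642*(-156)) - 1*(-45776) = (3168585 + 24336 + 568152) + 45776 = 3761073 + 45776 = 3806849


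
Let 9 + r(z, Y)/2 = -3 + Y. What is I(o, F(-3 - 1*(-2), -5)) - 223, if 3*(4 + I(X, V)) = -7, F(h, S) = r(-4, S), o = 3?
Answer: -688/3 ≈ -229.33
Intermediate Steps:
r(z, Y) = -24 + 2*Y (r(z, Y) = -18 + 2*(-3 + Y) = -18 + (-6 + 2*Y) = -24 + 2*Y)
F(h, S) = -24 + 2*S
I(X, V) = -19/3 (I(X, V) = -4 + (⅓)*(-7) = -4 - 7/3 = -19/3)
I(o, F(-3 - 1*(-2), -5)) - 223 = -19/3 - 223 = -688/3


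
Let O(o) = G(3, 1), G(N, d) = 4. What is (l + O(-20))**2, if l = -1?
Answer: 9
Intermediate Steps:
O(o) = 4
(l + O(-20))**2 = (-1 + 4)**2 = 3**2 = 9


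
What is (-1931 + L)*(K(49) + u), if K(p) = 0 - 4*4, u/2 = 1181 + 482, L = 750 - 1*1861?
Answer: -10069020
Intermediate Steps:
L = -1111 (L = 750 - 1861 = -1111)
u = 3326 (u = 2*(1181 + 482) = 2*1663 = 3326)
K(p) = -16 (K(p) = 0 - 16 = -16)
(-1931 + L)*(K(49) + u) = (-1931 - 1111)*(-16 + 3326) = -3042*3310 = -10069020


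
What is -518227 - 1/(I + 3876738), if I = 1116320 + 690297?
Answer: -2945268011586/5683355 ≈ -5.1823e+5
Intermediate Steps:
I = 1806617
-518227 - 1/(I + 3876738) = -518227 - 1/(1806617 + 3876738) = -518227 - 1/5683355 = -2945268011586/5683355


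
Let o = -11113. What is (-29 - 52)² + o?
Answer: -4552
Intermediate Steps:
(-29 - 52)² + o = (-29 - 52)² - 11113 = (-81)² - 11113 = 6561 - 11113 = -4552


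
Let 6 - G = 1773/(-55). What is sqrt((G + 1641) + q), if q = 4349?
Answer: sqrt(18235415)/55 ≈ 77.642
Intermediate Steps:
G = 2103/55 (G = 6 - 1773/(-55) = 6 - 1773*(-1)/55 = 6 - 1*(-1773/55) = 6 + 1773/55 = 2103/55 ≈ 38.236)
sqrt((G + 1641) + q) = sqrt((2103/55 + 1641) + 4349) = sqrt(92358/55 + 4349) = sqrt(331553/55) = sqrt(18235415)/55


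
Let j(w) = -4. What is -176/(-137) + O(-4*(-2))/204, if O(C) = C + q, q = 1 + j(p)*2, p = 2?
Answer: 36041/27948 ≈ 1.2896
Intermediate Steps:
q = -7 (q = 1 - 4*2 = 1 - 8 = -7)
O(C) = -7 + C (O(C) = C - 7 = -7 + C)
-176/(-137) + O(-4*(-2))/204 = -176/(-137) + (-7 - 4*(-2))/204 = -176*(-1/137) + (-7 + 8)*(1/204) = 176/137 + 1*(1/204) = 176/137 + 1/204 = 36041/27948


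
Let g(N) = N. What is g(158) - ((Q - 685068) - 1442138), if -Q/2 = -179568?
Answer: 1768228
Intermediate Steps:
Q = 359136 (Q = -2*(-179568) = 359136)
g(158) - ((Q - 685068) - 1442138) = 158 - ((359136 - 685068) - 1442138) = 158 - (-325932 - 1442138) = 158 - 1*(-1768070) = 158 + 1768070 = 1768228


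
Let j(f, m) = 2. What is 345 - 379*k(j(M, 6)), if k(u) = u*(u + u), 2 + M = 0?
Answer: -2687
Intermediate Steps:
M = -2 (M = -2 + 0 = -2)
k(u) = 2*u² (k(u) = u*(2*u) = 2*u²)
345 - 379*k(j(M, 6)) = 345 - 758*2² = 345 - 758*4 = 345 - 379*8 = 345 - 3032 = -2687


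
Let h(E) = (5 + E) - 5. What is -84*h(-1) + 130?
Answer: 214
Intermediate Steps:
h(E) = E
-84*h(-1) + 130 = -84*(-1) + 130 = 84 + 130 = 214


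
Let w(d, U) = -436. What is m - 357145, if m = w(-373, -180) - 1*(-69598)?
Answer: -287983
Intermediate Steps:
m = 69162 (m = -436 - 1*(-69598) = -436 + 69598 = 69162)
m - 357145 = 69162 - 357145 = -287983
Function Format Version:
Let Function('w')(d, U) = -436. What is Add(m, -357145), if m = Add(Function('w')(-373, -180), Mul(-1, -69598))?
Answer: -287983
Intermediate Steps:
m = 69162 (m = Add(-436, Mul(-1, -69598)) = Add(-436, 69598) = 69162)
Add(m, -357145) = Add(69162, -357145) = -287983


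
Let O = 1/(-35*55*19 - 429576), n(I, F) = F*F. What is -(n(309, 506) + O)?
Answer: -119351437435/466151 ≈ -2.5604e+5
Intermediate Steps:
n(I, F) = F²
O = -1/466151 (O = 1/(-1925*19 - 429576) = 1/(-36575 - 429576) = 1/(-466151) = -1/466151 ≈ -2.1452e-6)
-(n(309, 506) + O) = -(506² - 1/466151) = -(256036 - 1/466151) = -1*119351437435/466151 = -119351437435/466151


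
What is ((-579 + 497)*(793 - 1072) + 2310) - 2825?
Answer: 22363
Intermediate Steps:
((-579 + 497)*(793 - 1072) + 2310) - 2825 = (-82*(-279) + 2310) - 2825 = (22878 + 2310) - 2825 = 25188 - 2825 = 22363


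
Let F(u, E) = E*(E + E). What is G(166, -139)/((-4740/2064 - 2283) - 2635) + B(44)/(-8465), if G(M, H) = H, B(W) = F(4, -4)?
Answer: 175299908/7163853315 ≈ 0.024470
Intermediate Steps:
F(u, E) = 2*E**2 (F(u, E) = E*(2*E) = 2*E**2)
B(W) = 32 (B(W) = 2*(-4)**2 = 2*16 = 32)
G(166, -139)/((-4740/2064 - 2283) - 2635) + B(44)/(-8465) = -139/((-4740/2064 - 2283) - 2635) + 32/(-8465) = -139/((-4740*1/2064 - 2283) - 2635) + 32*(-1/8465) = -139/((-395/172 - 2283) - 2635) - 32/8465 = -139/(-393071/172 - 2635) - 32/8465 = -139/(-846291/172) - 32/8465 = -139*(-172/846291) - 32/8465 = 23908/846291 - 32/8465 = 175299908/7163853315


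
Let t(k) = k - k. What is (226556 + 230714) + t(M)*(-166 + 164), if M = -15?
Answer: 457270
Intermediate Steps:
t(k) = 0
(226556 + 230714) + t(M)*(-166 + 164) = (226556 + 230714) + 0*(-166 + 164) = 457270 + 0*(-2) = 457270 + 0 = 457270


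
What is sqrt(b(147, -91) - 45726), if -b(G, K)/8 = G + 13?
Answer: I*sqrt(47006) ≈ 216.81*I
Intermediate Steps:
b(G, K) = -104 - 8*G (b(G, K) = -8*(G + 13) = -8*(13 + G) = -104 - 8*G)
sqrt(b(147, -91) - 45726) = sqrt((-104 - 8*147) - 45726) = sqrt((-104 - 1176) - 45726) = sqrt(-1280 - 45726) = sqrt(-47006) = I*sqrt(47006)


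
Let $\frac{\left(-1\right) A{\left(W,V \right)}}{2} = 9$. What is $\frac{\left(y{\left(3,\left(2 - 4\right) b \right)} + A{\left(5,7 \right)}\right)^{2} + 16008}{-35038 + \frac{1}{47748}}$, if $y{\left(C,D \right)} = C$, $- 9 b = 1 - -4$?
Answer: $- \frac{775093284}{1672994423} \approx -0.4633$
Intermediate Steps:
$b = - \frac{5}{9}$ ($b = - \frac{1 - -4}{9} = - \frac{1 + 4}{9} = \left(- \frac{1}{9}\right) 5 = - \frac{5}{9} \approx -0.55556$)
$A{\left(W,V \right)} = -18$ ($A{\left(W,V \right)} = \left(-2\right) 9 = -18$)
$\frac{\left(y{\left(3,\left(2 - 4\right) b \right)} + A{\left(5,7 \right)}\right)^{2} + 16008}{-35038 + \frac{1}{47748}} = \frac{\left(3 - 18\right)^{2} + 16008}{-35038 + \frac{1}{47748}} = \frac{\left(-15\right)^{2} + 16008}{-35038 + \frac{1}{47748}} = \frac{225 + 16008}{- \frac{1672994423}{47748}} = 16233 \left(- \frac{47748}{1672994423}\right) = - \frac{775093284}{1672994423}$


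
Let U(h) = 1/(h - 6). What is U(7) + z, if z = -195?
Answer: -194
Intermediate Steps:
U(h) = 1/(-6 + h)
U(7) + z = 1/(-6 + 7) - 195 = 1/1 - 195 = 1 - 195 = -194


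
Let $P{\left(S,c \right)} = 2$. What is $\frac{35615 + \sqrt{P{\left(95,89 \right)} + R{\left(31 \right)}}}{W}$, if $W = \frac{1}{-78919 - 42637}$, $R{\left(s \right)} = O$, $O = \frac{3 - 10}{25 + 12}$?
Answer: $-4329216940 - \frac{121556 \sqrt{2479}}{37} \approx -4.3294 \cdot 10^{9}$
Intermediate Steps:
$O = - \frac{7}{37}$ ($O = \frac{3 - 10}{37} = \left(-7\right) \frac{1}{37} = - \frac{7}{37} \approx -0.18919$)
$R{\left(s \right)} = - \frac{7}{37}$
$W = - \frac{1}{121556}$ ($W = \frac{1}{-121556} = - \frac{1}{121556} \approx -8.2267 \cdot 10^{-6}$)
$\frac{35615 + \sqrt{P{\left(95,89 \right)} + R{\left(31 \right)}}}{W} = \frac{35615 + \sqrt{2 - \frac{7}{37}}}{- \frac{1}{121556}} = \left(35615 + \sqrt{\frac{67}{37}}\right) \left(-121556\right) = \left(35615 + \frac{\sqrt{2479}}{37}\right) \left(-121556\right) = -4329216940 - \frac{121556 \sqrt{2479}}{37}$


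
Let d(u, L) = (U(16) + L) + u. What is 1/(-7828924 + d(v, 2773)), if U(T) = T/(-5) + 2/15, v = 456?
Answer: -15/117385471 ≈ -1.2778e-7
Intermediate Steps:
U(T) = 2/15 - T/5 (U(T) = T*(-⅕) + 2*(1/15) = -T/5 + 2/15 = 2/15 - T/5)
d(u, L) = -46/15 + L + u (d(u, L) = ((2/15 - ⅕*16) + L) + u = ((2/15 - 16/5) + L) + u = (-46/15 + L) + u = -46/15 + L + u)
1/(-7828924 + d(v, 2773)) = 1/(-7828924 + (-46/15 + 2773 + 456)) = 1/(-7828924 + 48389/15) = 1/(-117385471/15) = -15/117385471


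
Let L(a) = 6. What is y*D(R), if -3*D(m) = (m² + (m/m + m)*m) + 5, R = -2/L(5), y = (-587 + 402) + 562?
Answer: -16588/27 ≈ -614.37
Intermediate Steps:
y = 377 (y = -185 + 562 = 377)
R = -⅓ (R = -2/6 = -2*⅙ = -⅓ ≈ -0.33333)
D(m) = -5/3 - m²/3 - m*(1 + m)/3 (D(m) = -((m² + (m/m + m)*m) + 5)/3 = -((m² + (1 + m)*m) + 5)/3 = -((m² + m*(1 + m)) + 5)/3 = -(5 + m² + m*(1 + m))/3 = -5/3 - m²/3 - m*(1 + m)/3)
y*D(R) = 377*(-5/3 - 2*(-⅓)²/3 - ⅓*(-⅓)) = 377*(-5/3 - ⅔*⅑ + ⅑) = 377*(-5/3 - 2/27 + ⅑) = 377*(-44/27) = -16588/27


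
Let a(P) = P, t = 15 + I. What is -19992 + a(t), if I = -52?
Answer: -20029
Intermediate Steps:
t = -37 (t = 15 - 52 = -37)
-19992 + a(t) = -19992 - 37 = -20029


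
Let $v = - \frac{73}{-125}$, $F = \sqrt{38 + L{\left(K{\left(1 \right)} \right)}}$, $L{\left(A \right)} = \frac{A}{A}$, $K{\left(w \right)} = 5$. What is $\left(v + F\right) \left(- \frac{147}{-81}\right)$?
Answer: $\frac{3577}{3375} + \frac{49 \sqrt{39}}{27} \approx 12.393$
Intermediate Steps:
$L{\left(A \right)} = 1$
$F = \sqrt{39}$ ($F = \sqrt{38 + 1} = \sqrt{39} \approx 6.245$)
$v = \frac{73}{125}$ ($v = \left(-73\right) \left(- \frac{1}{125}\right) = \frac{73}{125} \approx 0.584$)
$\left(v + F\right) \left(- \frac{147}{-81}\right) = \left(\frac{73}{125} + \sqrt{39}\right) \left(- \frac{147}{-81}\right) = \left(\frac{73}{125} + \sqrt{39}\right) \left(\left(-147\right) \left(- \frac{1}{81}\right)\right) = \left(\frac{73}{125} + \sqrt{39}\right) \frac{49}{27} = \frac{3577}{3375} + \frac{49 \sqrt{39}}{27}$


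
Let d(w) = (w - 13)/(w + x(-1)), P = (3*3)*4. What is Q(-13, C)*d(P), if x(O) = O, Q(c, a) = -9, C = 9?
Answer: -207/35 ≈ -5.9143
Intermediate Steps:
P = 36 (P = 9*4 = 36)
d(w) = (-13 + w)/(-1 + w) (d(w) = (w - 13)/(w - 1) = (-13 + w)/(-1 + w))
Q(-13, C)*d(P) = -9*(-13 + 36)/(-1 + 36) = -9*23/35 = -207/35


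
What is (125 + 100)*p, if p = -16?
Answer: -3600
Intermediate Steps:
(125 + 100)*p = (125 + 100)*(-16) = 225*(-16) = -3600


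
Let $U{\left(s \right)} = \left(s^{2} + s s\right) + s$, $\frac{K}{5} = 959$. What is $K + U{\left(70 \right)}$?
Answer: $14665$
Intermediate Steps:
$K = 4795$ ($K = 5 \cdot 959 = 4795$)
$U{\left(s \right)} = s + 2 s^{2}$ ($U{\left(s \right)} = \left(s^{2} + s^{2}\right) + s = 2 s^{2} + s = s + 2 s^{2}$)
$K + U{\left(70 \right)} = 4795 + 70 \left(1 + 2 \cdot 70\right) = 4795 + 70 \left(1 + 140\right) = 4795 + 70 \cdot 141 = 4795 + 9870 = 14665$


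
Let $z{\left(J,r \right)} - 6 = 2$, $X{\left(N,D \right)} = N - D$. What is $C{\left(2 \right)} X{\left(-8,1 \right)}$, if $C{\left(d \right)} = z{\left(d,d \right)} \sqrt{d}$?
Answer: $- 72 \sqrt{2} \approx -101.82$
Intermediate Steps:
$z{\left(J,r \right)} = 8$ ($z{\left(J,r \right)} = 6 + 2 = 8$)
$C{\left(d \right)} = 8 \sqrt{d}$
$C{\left(2 \right)} X{\left(-8,1 \right)} = 8 \sqrt{2} \left(-8 - 1\right) = 8 \sqrt{2} \left(-9\right) = - 72 \sqrt{2}$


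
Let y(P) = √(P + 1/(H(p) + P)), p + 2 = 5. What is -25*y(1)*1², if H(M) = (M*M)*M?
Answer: -25*√203/14 ≈ -25.443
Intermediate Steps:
p = 3 (p = -2 + 5 = 3)
H(M) = M³ (H(M) = M²*M = M³)
y(P) = √(P + 1/(27 + P)) (y(P) = √(P + 1/(3³ + P)) = √(P + 1/(27 + P)))
-25*y(1)*1² = -25*√(1 + 1*(27 + 1))/√(27 + 1)*1² = -25*√7*√(1 + 1*28)/14*1 = -25*√7*√(1 + 28)/14*1 = -25*√203/14*1 = -25*√203/14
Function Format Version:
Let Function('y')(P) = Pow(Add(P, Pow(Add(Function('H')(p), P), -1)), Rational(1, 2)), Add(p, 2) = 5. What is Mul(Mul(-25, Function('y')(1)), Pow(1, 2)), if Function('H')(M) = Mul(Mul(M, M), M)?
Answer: Mul(Rational(-25, 14), Pow(203, Rational(1, 2))) ≈ -25.443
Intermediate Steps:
p = 3 (p = Add(-2, 5) = 3)
Function('H')(M) = Pow(M, 3) (Function('H')(M) = Mul(Pow(M, 2), M) = Pow(M, 3))
Function('y')(P) = Pow(Add(P, Pow(Add(27, P), -1)), Rational(1, 2)) (Function('y')(P) = Pow(Add(P, Pow(Add(Pow(3, 3), P), -1)), Rational(1, 2)) = Pow(Add(P, Pow(Add(27, P), -1)), Rational(1, 2)))
Mul(Mul(-25, Function('y')(1)), Pow(1, 2)) = Mul(Mul(-25, Pow(Mul(Pow(Add(27, 1), -1), Add(1, Mul(1, Add(27, 1)))), Rational(1, 2))), Pow(1, 2)) = Mul(Mul(-25, Pow(Mul(Pow(28, -1), Add(1, Mul(1, 28))), Rational(1, 2))), 1) = Mul(Mul(-25, Pow(Mul(Rational(1, 28), Add(1, 28)), Rational(1, 2))), 1) = Mul(Mul(-25, Pow(Mul(Rational(1, 28), 29), Rational(1, 2))), 1) = Mul(Mul(-25, Pow(Rational(29, 28), Rational(1, 2))), 1) = Mul(Mul(-25, Mul(Rational(1, 14), Pow(203, Rational(1, 2)))), 1) = Mul(Mul(Rational(-25, 14), Pow(203, Rational(1, 2))), 1) = Mul(Rational(-25, 14), Pow(203, Rational(1, 2)))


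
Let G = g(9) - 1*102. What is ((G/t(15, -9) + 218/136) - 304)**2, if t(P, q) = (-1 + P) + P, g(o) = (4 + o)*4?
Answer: 359672474529/3888784 ≈ 92490.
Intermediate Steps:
g(o) = 16 + 4*o
t(P, q) = -1 + 2*P
G = -50 (G = (16 + 4*9) - 1*102 = (16 + 36) - 102 = 52 - 102 = -50)
((G/t(15, -9) + 218/136) - 304)**2 = ((-50/(-1 + 2*15) + 218/136) - 304)**2 = ((-50/(-1 + 30) + 218*(1/136)) - 304)**2 = ((-50/29 + 109/68) - 304)**2 = (-239/1972 - 304)**2 = (-599727/1972)**2 = 359672474529/3888784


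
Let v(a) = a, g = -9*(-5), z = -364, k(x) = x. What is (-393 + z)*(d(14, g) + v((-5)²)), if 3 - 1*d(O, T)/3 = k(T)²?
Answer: 4573037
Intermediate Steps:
g = 45
d(O, T) = 9 - 3*T²
(-393 + z)*(d(14, g) + v((-5)²)) = (-393 - 364)*((9 - 3*45²) + (-5)²) = -757*((9 - 3*2025) + 25) = -757*((9 - 6075) + 25) = -757*(-6066 + 25) = -757*(-6041) = 4573037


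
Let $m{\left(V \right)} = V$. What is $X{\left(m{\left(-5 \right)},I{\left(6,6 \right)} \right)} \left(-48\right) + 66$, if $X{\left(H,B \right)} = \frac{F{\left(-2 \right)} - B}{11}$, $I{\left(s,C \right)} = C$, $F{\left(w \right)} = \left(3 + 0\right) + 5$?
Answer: $\frac{630}{11} \approx 57.273$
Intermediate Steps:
$F{\left(w \right)} = 8$ ($F{\left(w \right)} = 3 + 5 = 8$)
$X{\left(H,B \right)} = \frac{8}{11} - \frac{B}{11}$ ($X{\left(H,B \right)} = \frac{8 - B}{11} = \left(8 - B\right) \frac{1}{11} = \frac{8}{11} - \frac{B}{11}$)
$X{\left(m{\left(-5 \right)},I{\left(6,6 \right)} \right)} \left(-48\right) + 66 = \left(\frac{8}{11} - \frac{6}{11}\right) \left(-48\right) + 66 = \frac{2}{11} \left(-48\right) + 66 = - \frac{96}{11} + 66 = \frac{630}{11}$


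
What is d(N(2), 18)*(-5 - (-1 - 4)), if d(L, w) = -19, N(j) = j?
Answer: 0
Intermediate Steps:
d(N(2), 18)*(-5 - (-1 - 4)) = -19*(-5 - (-1 - 4)) = -19*(-5 - 1*(-5)) = -19*(-5 + 5) = -19*0 = 0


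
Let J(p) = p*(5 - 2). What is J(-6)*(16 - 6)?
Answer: -180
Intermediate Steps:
J(p) = 3*p (J(p) = p*3 = 3*p)
J(-6)*(16 - 6) = (3*(-6))*(16 - 6) = -18*10 = -180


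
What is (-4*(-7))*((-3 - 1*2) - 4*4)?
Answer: -588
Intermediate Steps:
(-4*(-7))*((-3 - 1*2) - 4*4) = 28*((-3 - 2) - 16) = 28*(-5 - 16) = 28*(-21) = -588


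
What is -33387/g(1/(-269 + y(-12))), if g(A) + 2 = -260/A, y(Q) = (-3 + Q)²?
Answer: -33387/11438 ≈ -2.9190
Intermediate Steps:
g(A) = -2 - 260/A
-33387/g(1/(-269 + y(-12))) = -33387/(-2 - (-69940 + 260*(-3 - 12)²)) = -33387/(-2 - 260/(1/(-269 + (-15)²))) = -33387/(-2 - 260/(1/(-269 + 225))) = -33387/(-2 - 260/(1/(-44))) = -33387/(-2 - 260/(-1/44)) = -33387/(-2 - 260*(-44)) = -33387/(-2 + 11440) = -33387/11438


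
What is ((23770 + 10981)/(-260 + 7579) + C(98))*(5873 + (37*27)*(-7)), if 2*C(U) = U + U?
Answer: -842254560/7319 ≈ -1.1508e+5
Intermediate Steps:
C(U) = U (C(U) = (U + U)/2 = (2*U)/2 = U)
((23770 + 10981)/(-260 + 7579) + C(98))*(5873 + (37*27)*(-7)) = ((23770 + 10981)/(-260 + 7579) + 98)*(5873 + (37*27)*(-7)) = (34751/7319 + 98)*(5873 + 999*(-7)) = (34751*(1/7319) + 98)*(5873 - 6993) = (34751/7319 + 98)*(-1120) = (752013/7319)*(-1120) = -842254560/7319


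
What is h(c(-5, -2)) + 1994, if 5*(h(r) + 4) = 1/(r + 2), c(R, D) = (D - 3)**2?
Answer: 268651/135 ≈ 1990.0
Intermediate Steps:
c(R, D) = (-3 + D)**2
h(r) = -4 + 1/(5*(2 + r)) (h(r) = -4 + 1/(5*(r + 2)) = -4 + 1/(5*(2 + r)))
h(c(-5, -2)) + 1994 = (-39 - 20*(-3 - 2)**2)/(5*(2 + (-3 - 2)**2)) + 1994 = (-39 - 20*(-5)**2)/(5*(2 + (-5)**2)) + 1994 = (-39 - 20*25)/(5*(2 + 25)) + 1994 = (1/5)*(-39 - 500)/27 + 1994 = (1/5)*(1/27)*(-539) + 1994 = -539/135 + 1994 = 268651/135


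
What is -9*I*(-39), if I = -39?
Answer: -13689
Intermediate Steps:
-9*I*(-39) = -9*(-39)*(-39) = 351*(-39) = -13689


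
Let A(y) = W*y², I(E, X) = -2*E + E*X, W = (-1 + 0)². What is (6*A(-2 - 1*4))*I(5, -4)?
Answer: -6480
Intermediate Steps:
W = 1 (W = (-1)² = 1)
A(y) = y² (A(y) = 1*y² = y²)
(6*A(-2 - 1*4))*I(5, -4) = (6*(-2 - 1*4)²)*(5*(-2 - 4)) = (6*(-2 - 4)²)*(5*(-6)) = (6*(-6)²)*(-30) = (6*36)*(-30) = 216*(-30) = -6480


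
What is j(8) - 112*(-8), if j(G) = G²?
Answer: 960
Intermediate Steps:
j(8) - 112*(-8) = 8² - 112*(-8) = 64 + 896 = 960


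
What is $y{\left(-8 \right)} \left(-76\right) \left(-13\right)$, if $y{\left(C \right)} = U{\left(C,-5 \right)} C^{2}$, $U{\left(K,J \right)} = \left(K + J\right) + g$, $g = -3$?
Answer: $-1011712$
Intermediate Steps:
$U{\left(K,J \right)} = -3 + J + K$ ($U{\left(K,J \right)} = \left(K + J\right) - 3 = \left(J + K\right) - 3 = -3 + J + K$)
$y{\left(C \right)} = C^{2} \left(-8 + C\right)$ ($y{\left(C \right)} = \left(-3 - 5 + C\right) C^{2} = \left(-8 + C\right) C^{2} = C^{2} \left(-8 + C\right)$)
$y{\left(-8 \right)} \left(-76\right) \left(-13\right) = \left(-8\right)^{2} \left(-8 - 8\right) \left(-76\right) \left(-13\right) = 64 \left(-16\right) \left(-76\right) \left(-13\right) = \left(-1024\right) \left(-76\right) \left(-13\right) = 77824 \left(-13\right) = -1011712$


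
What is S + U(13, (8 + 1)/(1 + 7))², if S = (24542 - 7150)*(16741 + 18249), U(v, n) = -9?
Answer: 608546161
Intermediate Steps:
S = 608546080 (S = 17392*34990 = 608546080)
S + U(13, (8 + 1)/(1 + 7))² = 608546080 + (-9)² = 608546080 + 81 = 608546161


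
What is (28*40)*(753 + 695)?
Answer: 1621760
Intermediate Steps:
(28*40)*(753 + 695) = 1120*1448 = 1621760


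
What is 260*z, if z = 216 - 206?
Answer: 2600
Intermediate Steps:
z = 10
260*z = 260*10 = 2600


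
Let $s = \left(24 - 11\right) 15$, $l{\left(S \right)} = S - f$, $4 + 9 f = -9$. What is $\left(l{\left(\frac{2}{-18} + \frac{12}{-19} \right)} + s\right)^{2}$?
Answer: $\frac{124434025}{3249} \approx 38299.0$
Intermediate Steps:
$f = - \frac{13}{9}$ ($f = - \frac{4}{9} + \frac{1}{9} \left(-9\right) = - \frac{4}{9} - 1 = - \frac{13}{9} \approx -1.4444$)
$l{\left(S \right)} = \frac{13}{9} + S$ ($l{\left(S \right)} = S - - \frac{13}{9} = S + \frac{13}{9} = \frac{13}{9} + S$)
$s = 195$ ($s = \left(24 - 11\right) 15 = 13 \cdot 15 = 195$)
$\left(l{\left(\frac{2}{-18} + \frac{12}{-19} \right)} + s\right)^{2} = \left(\left(\frac{13}{9} + \left(\frac{2}{-18} + \frac{12}{-19}\right)\right) + 195\right)^{2} = \left(\left(\frac{13}{9} + \left(2 \left(- \frac{1}{18}\right) + 12 \left(- \frac{1}{19}\right)\right)\right) + 195\right)^{2} = \left(\left(\frac{13}{9} - \frac{127}{171}\right) + 195\right)^{2} = \left(\frac{40}{57} + 195\right)^{2} = \left(\frac{11155}{57}\right)^{2} = \frac{124434025}{3249}$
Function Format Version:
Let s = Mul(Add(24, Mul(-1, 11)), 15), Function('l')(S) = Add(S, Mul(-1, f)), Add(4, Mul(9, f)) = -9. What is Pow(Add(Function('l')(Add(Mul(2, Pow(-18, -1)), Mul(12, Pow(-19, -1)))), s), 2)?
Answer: Rational(124434025, 3249) ≈ 38299.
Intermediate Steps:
f = Rational(-13, 9) (f = Add(Rational(-4, 9), Mul(Rational(1, 9), -9)) = Add(Rational(-4, 9), -1) = Rational(-13, 9) ≈ -1.4444)
Function('l')(S) = Add(Rational(13, 9), S) (Function('l')(S) = Add(S, Mul(-1, Rational(-13, 9))) = Add(S, Rational(13, 9)) = Add(Rational(13, 9), S))
s = 195 (s = Mul(Add(24, -11), 15) = Mul(13, 15) = 195)
Pow(Add(Function('l')(Add(Mul(2, Pow(-18, -1)), Mul(12, Pow(-19, -1)))), s), 2) = Pow(Add(Add(Rational(13, 9), Add(Mul(2, Pow(-18, -1)), Mul(12, Pow(-19, -1)))), 195), 2) = Pow(Add(Add(Rational(13, 9), Add(Mul(2, Rational(-1, 18)), Mul(12, Rational(-1, 19)))), 195), 2) = Pow(Add(Add(Rational(13, 9), Add(Rational(-1, 9), Rational(-12, 19))), 195), 2) = Pow(Add(Add(Rational(13, 9), Rational(-127, 171)), 195), 2) = Pow(Add(Rational(40, 57), 195), 2) = Pow(Rational(11155, 57), 2) = Rational(124434025, 3249)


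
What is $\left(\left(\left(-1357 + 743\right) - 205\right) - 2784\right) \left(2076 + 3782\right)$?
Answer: $-21106374$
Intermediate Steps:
$\left(\left(\left(-1357 + 743\right) - 205\right) - 2784\right) \left(2076 + 3782\right) = \left(\left(-614 - 205\right) - 2784\right) 5858 = \left(-819 - 2784\right) 5858 = \left(-3603\right) 5858 = -21106374$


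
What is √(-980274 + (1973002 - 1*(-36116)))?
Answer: 6*√28579 ≈ 1014.3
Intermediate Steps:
√(-980274 + (1973002 - 1*(-36116))) = √(-980274 + (1973002 + 36116)) = √(-980274 + 2009118) = √1028844 = 6*√28579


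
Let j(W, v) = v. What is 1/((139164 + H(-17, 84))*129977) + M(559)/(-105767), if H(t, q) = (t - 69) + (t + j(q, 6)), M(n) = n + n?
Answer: -20208421705395/1911792620484053 ≈ -0.010570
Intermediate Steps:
M(n) = 2*n
H(t, q) = -63 + 2*t (H(t, q) = (t - 69) + (t + 6) = (-69 + t) + (6 + t) = -63 + 2*t)
1/((139164 + H(-17, 84))*129977) + M(559)/(-105767) = 1/((139164 + (-63 + 2*(-17)))*129977) + (2*559)/(-105767) = (1/129977)/(139164 + (-63 - 34)) + 1118*(-1/105767) = (1/129977)/(139164 - 97) - 1118/105767 = (1/129977)/139067 - 1118/105767 = (1/139067)*(1/129977) - 1118/105767 = 1/18075511459 - 1118/105767 = -20208421705395/1911792620484053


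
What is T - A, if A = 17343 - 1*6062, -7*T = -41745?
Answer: -37222/7 ≈ -5317.4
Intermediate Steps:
T = 41745/7 (T = -⅐*(-41745) = 41745/7 ≈ 5963.6)
A = 11281 (A = 17343 - 6062 = 11281)
T - A = 41745/7 - 1*11281 = 41745/7 - 11281 = -37222/7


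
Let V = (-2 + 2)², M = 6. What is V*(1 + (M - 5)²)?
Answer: 0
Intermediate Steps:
V = 0 (V = 0² = 0)
V*(1 + (M - 5)²) = 0*(1 + (6 - 5)²) = 0*(1 + 1²) = 0*(1 + 1) = 0*2 = 0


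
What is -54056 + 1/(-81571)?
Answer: -4409401977/81571 ≈ -54056.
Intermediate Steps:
-54056 + 1/(-81571) = -54056 - 1/81571 = -4409401977/81571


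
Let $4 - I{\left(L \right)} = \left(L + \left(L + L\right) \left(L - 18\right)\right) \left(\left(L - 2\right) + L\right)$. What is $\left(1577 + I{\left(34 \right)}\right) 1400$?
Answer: $-101459400$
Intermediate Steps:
$I{\left(L \right)} = 4 - \left(-2 + 2 L\right) \left(L + 2 L \left(-18 + L\right)\right)$ ($I{\left(L \right)} = 4 - \left(L + \left(L + L\right) \left(L - 18\right)\right) \left(\left(L - 2\right) + L\right) = 4 - \left(L + 2 L \left(-18 + L\right)\right) \left(\left(-2 + L\right) + L\right) = 4 - \left(L + 2 L \left(-18 + L\right)\right) \left(-2 + 2 L\right) = 4 - \left(-2 + 2 L\right) \left(L + 2 L \left(-18 + L\right)\right)$)
$\left(1577 + I{\left(34 \right)}\right) 1400 = \left(1577 + \left(4 - 2380 - 4 \cdot 34^{3} + 74 \cdot 34^{2}\right)\right) 1400 = \left(1577 + \left(4 - 2380 - 157216 + 74 \cdot 1156\right)\right) 1400 = \left(1577 + \left(4 - 2380 - 157216 + 85544\right)\right) 1400 = \left(1577 - 74048\right) 1400 = \left(-72471\right) 1400 = -101459400$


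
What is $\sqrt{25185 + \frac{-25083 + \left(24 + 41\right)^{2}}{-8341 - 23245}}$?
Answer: $\frac{\sqrt{6281778417262}}{15793} \approx 158.7$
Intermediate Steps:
$\sqrt{25185 + \frac{-25083 + \left(24 + 41\right)^{2}}{-8341 - 23245}} = \sqrt{25185 + \frac{-25083 + 65^{2}}{-31586}} = \sqrt{25185 + \left(-25083 + 4225\right) \left(- \frac{1}{31586}\right)} = \sqrt{25185 - - \frac{10429}{15793}} = \sqrt{25185 + \frac{10429}{15793}} = \sqrt{\frac{397757134}{15793}} = \frac{\sqrt{6281778417262}}{15793}$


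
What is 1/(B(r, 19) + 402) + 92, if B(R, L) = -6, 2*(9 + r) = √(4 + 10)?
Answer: 36433/396 ≈ 92.003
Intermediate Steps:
r = -9 + √14/2 (r = -9 + √(4 + 10)/2 = -9 + √14/2 ≈ -7.1292)
1/(B(r, 19) + 402) + 92 = 1/(-6 + 402) + 92 = 1/396 + 92 = 36433/396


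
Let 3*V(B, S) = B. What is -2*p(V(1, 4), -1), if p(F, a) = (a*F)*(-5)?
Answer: -10/3 ≈ -3.3333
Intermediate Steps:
V(B, S) = B/3
p(F, a) = -5*F*a (p(F, a) = (F*a)*(-5) = -5*F*a)
-2*p(V(1, 4), -1) = -(-10)*(⅓)*1*(-1) = -(-10)*(-1)/3 = -2*5/3 = -10/3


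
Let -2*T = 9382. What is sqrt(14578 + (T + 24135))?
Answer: sqrt(34022) ≈ 184.45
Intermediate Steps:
T = -4691 (T = -1/2*9382 = -4691)
sqrt(14578 + (T + 24135)) = sqrt(14578 + (-4691 + 24135)) = sqrt(14578 + 19444) = sqrt(34022)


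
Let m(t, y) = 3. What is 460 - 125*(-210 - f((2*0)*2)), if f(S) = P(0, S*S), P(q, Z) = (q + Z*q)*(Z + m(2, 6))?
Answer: 26710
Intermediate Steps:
P(q, Z) = (3 + Z)*(q + Z*q) (P(q, Z) = (q + Z*q)*(Z + 3) = (q + Z*q)*(3 + Z) = (3 + Z)*(q + Z*q))
f(S) = 0 (f(S) = 0*(3 + (S*S)² + 4*(S*S)) = 0*(3 + (S²)² + 4*S²) = 0*(3 + S⁴ + 4*S²) = 0)
460 - 125*(-210 - f((2*0)*2)) = 460 - 125*(-210 - 1*0) = 460 - 125*(-210 + 0) = 460 - 125*(-210) = 460 + 26250 = 26710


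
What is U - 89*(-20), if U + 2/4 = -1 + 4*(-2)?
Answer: 3541/2 ≈ 1770.5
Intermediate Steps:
U = -19/2 (U = -½ + (-1 + 4*(-2)) = -½ + (-1 - 8) = -½ - 9 = -19/2 ≈ -9.5000)
U - 89*(-20) = -19/2 - 89*(-20) = -19/2 + 1780 = 3541/2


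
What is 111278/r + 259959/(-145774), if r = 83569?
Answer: -5503074499/12182187406 ≈ -0.45173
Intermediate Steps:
111278/r + 259959/(-145774) = 111278/83569 + 259959/(-145774) = 111278*(1/83569) + 259959*(-1/145774) = 111278/83569 - 259959/145774 = -5503074499/12182187406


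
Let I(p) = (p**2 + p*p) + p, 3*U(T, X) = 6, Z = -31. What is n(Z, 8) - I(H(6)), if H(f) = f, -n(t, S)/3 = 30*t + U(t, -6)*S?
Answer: 2664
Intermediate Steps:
U(T, X) = 2 (U(T, X) = (1/3)*6 = 2)
n(t, S) = -90*t - 6*S (n(t, S) = -3*(30*t + 2*S) = -3*(2*S + 30*t) = -90*t - 6*S)
I(p) = p + 2*p**2 (I(p) = (p**2 + p**2) + p = 2*p**2 + p = p + 2*p**2)
n(Z, 8) - I(H(6)) = (-90*(-31) - 6*8) - 6*(1 + 2*6) = (2790 - 48) - 6*(1 + 12) = 2742 - 6*13 = 2742 - 1*78 = 2742 - 78 = 2664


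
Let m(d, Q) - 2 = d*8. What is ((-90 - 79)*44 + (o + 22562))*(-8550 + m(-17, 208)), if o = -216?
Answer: -129478440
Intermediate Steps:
m(d, Q) = 2 + 8*d (m(d, Q) = 2 + d*8 = 2 + 8*d)
((-90 - 79)*44 + (o + 22562))*(-8550 + m(-17, 208)) = ((-90 - 79)*44 + (-216 + 22562))*(-8550 + (2 + 8*(-17))) = (-169*44 + 22346)*(-8550 + (2 - 136)) = (-7436 + 22346)*(-8550 - 134) = 14910*(-8684) = -129478440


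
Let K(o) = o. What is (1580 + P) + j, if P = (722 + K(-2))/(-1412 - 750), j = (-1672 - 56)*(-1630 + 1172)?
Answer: 857236964/1081 ≈ 7.9300e+5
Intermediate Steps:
j = 791424 (j = -1728*(-458) = 791424)
P = -360/1081 (P = (722 - 2)/(-1412 - 750) = 720/(-2162) = 720*(-1/2162) = -360/1081 ≈ -0.33302)
(1580 + P) + j = (1580 - 360/1081) + 791424 = 1707620/1081 + 791424 = 857236964/1081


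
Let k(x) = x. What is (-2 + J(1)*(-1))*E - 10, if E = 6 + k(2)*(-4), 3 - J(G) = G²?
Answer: -2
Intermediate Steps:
J(G) = 3 - G²
E = -2 (E = 6 + 2*(-4) = 6 - 8 = -2)
(-2 + J(1)*(-1))*E - 10 = (-2 + (3 - 1*1²)*(-1))*(-2) - 10 = (-2 + (3 - 1*1)*(-1))*(-2) - 10 = (-2 + (3 - 1)*(-1))*(-2) - 10 = (-2 + 2*(-1))*(-2) - 10 = (-2 - 2)*(-2) - 10 = -4*(-2) - 10 = 8 - 10 = -2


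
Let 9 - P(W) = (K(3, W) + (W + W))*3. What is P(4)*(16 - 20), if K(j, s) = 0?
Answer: 60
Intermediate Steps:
P(W) = 9 - 6*W (P(W) = 9 - (0 + (W + W))*3 = 9 - (0 + 2*W)*3 = 9 - 2*W*3 = 9 - 6*W)
P(4)*(16 - 20) = (9 - 6*4)*(16 - 20) = (9 - 24)*(-4) = -15*(-4) = 60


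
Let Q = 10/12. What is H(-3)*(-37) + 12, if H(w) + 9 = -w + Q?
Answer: 1219/6 ≈ 203.17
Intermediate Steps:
Q = ⅚ (Q = 10*(1/12) = ⅚ ≈ 0.83333)
H(w) = -49/6 - w (H(w) = -9 + (-w + ⅚) = -9 + (⅚ - w) = -49/6 - w)
H(-3)*(-37) + 12 = (-49/6 - 1*(-3))*(-37) + 12 = (-49/6 + 3)*(-37) + 12 = -31/6*(-37) + 12 = 1147/6 + 12 = 1219/6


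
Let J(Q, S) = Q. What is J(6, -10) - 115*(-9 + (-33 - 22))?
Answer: 7366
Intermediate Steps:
J(6, -10) - 115*(-9 + (-33 - 22)) = 6 - 115*(-9 + (-33 - 22)) = 6 - 115*(-9 - 55) = 6 - 115*(-64) = 6 + 7360 = 7366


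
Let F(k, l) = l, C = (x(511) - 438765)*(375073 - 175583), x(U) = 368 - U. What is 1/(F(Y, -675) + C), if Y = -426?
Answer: -1/87557757595 ≈ -1.1421e-11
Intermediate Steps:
C = -87557756920 (C = ((368 - 1*511) - 438765)*(375073 - 175583) = ((368 - 511) - 438765)*199490 = (-143 - 438765)*199490 = -438908*199490 = -87557756920)
1/(F(Y, -675) + C) = 1/(-675 - 87557756920) = 1/(-87557757595) = -1/87557757595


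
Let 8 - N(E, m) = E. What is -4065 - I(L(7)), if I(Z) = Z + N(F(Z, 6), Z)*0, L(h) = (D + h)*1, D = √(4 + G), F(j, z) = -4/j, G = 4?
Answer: -4072 - 2*√2 ≈ -4074.8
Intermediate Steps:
N(E, m) = 8 - E
D = 2*√2 (D = √(4 + 4) = √8 = 2*√2 ≈ 2.8284)
L(h) = h + 2*√2 (L(h) = (2*√2 + h)*1 = (h + 2*√2)*1 = h + 2*√2)
I(Z) = Z (I(Z) = Z + (8 - (-4)/Z)*0 = Z + (8 + 4/Z)*0 = Z + 0 = Z)
-4065 - I(L(7)) = -4065 - (7 + 2*√2) = -4065 + (-7 - 2*√2) = -4072 - 2*√2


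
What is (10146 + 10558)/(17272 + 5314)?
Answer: 10352/11293 ≈ 0.91667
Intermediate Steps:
(10146 + 10558)/(17272 + 5314) = 20704/22586 = 20704*(1/22586) = 10352/11293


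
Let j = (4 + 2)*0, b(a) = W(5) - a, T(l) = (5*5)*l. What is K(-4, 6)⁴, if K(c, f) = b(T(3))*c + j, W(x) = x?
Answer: 6146560000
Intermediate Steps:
T(l) = 25*l
b(a) = 5 - a
j = 0 (j = 6*0 = 0)
K(c, f) = -70*c (K(c, f) = (5 - 25*3)*c + 0 = (5 - 1*75)*c + 0 = (5 - 75)*c + 0 = -70*c + 0 = -70*c)
K(-4, 6)⁴ = (-70*(-4))⁴ = 280⁴ = 6146560000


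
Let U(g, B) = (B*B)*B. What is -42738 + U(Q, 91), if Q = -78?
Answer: 710833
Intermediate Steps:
U(g, B) = B³ (U(g, B) = B²*B = B³)
-42738 + U(Q, 91) = -42738 + 91³ = -42738 + 753571 = 710833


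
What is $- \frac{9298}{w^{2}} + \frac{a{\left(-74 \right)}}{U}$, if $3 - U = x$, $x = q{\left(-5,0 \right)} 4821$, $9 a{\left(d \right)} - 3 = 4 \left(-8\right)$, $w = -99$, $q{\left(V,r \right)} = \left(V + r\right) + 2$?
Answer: $- \frac{44845483}{47260422} \approx -0.9489$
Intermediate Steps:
$q{\left(V,r \right)} = 2 + V + r$
$a{\left(d \right)} = - \frac{29}{9}$ ($a{\left(d \right)} = \frac{1}{3} + \frac{4 \left(-8\right)}{9} = \frac{1}{3} + \frac{1}{9} \left(-32\right) = \frac{1}{3} - \frac{32}{9} = - \frac{29}{9}$)
$x = -14463$ ($x = \left(2 - 5 + 0\right) 4821 = \left(-3\right) 4821 = -14463$)
$U = 14466$ ($U = 3 - -14463 = 3 + 14463 = 14466$)
$- \frac{9298}{w^{2}} + \frac{a{\left(-74 \right)}}{U} = - \frac{9298}{\left(-99\right)^{2}} - \frac{29}{9 \cdot 14466} = - \frac{9298}{9801} - \frac{29}{130194} = - \frac{44845483}{47260422}$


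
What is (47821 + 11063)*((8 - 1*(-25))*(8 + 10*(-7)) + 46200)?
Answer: 2599964136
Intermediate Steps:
(47821 + 11063)*((8 - 1*(-25))*(8 + 10*(-7)) + 46200) = 58884*((8 + 25)*(8 - 70) + 46200) = 58884*(33*(-62) + 46200) = 58884*(-2046 + 46200) = 58884*44154 = 2599964136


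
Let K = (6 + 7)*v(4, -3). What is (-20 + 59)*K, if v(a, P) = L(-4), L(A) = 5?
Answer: 2535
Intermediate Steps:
v(a, P) = 5
K = 65 (K = (6 + 7)*5 = 13*5 = 65)
(-20 + 59)*K = (-20 + 59)*65 = 39*65 = 2535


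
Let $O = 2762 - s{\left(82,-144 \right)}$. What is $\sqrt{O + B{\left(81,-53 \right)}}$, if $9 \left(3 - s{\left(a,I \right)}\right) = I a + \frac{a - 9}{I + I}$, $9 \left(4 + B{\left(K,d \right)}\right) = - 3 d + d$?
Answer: $\frac{\sqrt{7541422}}{72} \approx 38.141$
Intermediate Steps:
$B{\left(K,d \right)} = -4 - \frac{2 d}{9}$ ($B{\left(K,d \right)} = -4 + \frac{- 3 d + d}{9} = -4 + \frac{\left(-2\right) d}{9} = -4 - \frac{2 d}{9}$)
$s{\left(a,I \right)} = 3 - \frac{I a}{9} - \frac{-9 + a}{18 I}$ ($s{\left(a,I \right)} = 3 - \frac{I a + \frac{a - 9}{I + I}}{9} = 3 - \frac{I a + \frac{-9 + a}{2 I}}{9} = 3 - \left(\frac{I a}{9} + \frac{-9 + a}{18 I}\right) = 3 - \frac{I a}{9} - \frac{-9 + a}{18 I}$)
$O = \frac{3750551}{2592}$ ($O = 2762 - \frac{9 - 82 - - 288 \left(-27 - 11808\right)}{18 \left(-144\right)} = 2762 - \frac{1}{18} \left(- \frac{1}{144}\right) \left(9 - 82 - - 288 \left(-27 - 11808\right)\right) = 2762 - \frac{1}{18} \left(- \frac{1}{144}\right) \left(9 - 82 - \left(-288\right) \left(-11835\right)\right) = 2762 - \frac{1}{18} \left(- \frac{1}{144}\right) \left(9 - 82 - 3408480\right) = 2762 - \frac{1}{18} \left(- \frac{1}{144}\right) \left(-3408553\right) = 2762 - \frac{3408553}{2592} = \frac{3750551}{2592} \approx 1447.0$)
$\sqrt{O + B{\left(81,-53 \right)}} = \sqrt{\frac{3750551}{2592} - - \frac{70}{9}} = \sqrt{\frac{3750551}{2592} + \left(-4 + \frac{106}{9}\right)} = \sqrt{\frac{3750551}{2592} + \frac{70}{9}} = \sqrt{\frac{3770711}{2592}} = \frac{\sqrt{7541422}}{72}$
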